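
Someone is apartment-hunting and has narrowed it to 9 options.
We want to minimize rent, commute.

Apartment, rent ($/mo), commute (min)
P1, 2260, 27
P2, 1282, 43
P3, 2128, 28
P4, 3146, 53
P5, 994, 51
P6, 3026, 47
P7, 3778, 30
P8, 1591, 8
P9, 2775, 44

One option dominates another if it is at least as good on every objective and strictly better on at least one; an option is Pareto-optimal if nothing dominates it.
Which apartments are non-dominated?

P2, P5, P8

P1: dominated by P8 (rent 1591≤2260, commute 8≤27).
P2: not dominated.
P3: dominated by P8 (rent 1591≤2128, commute 8≤28).
P4: dominated by P1 (rent 2260≤3146, commute 27≤53).
P5: not dominated (best rent).
P6: dominated by P1 (rent 2260≤3026, commute 27≤47).
P7: dominated by P1 (rent 2260≤3778, commute 27≤30).
P8: not dominated (best commute).
P9: dominated by P1 (rent 2260≤2775, commute 27≤44).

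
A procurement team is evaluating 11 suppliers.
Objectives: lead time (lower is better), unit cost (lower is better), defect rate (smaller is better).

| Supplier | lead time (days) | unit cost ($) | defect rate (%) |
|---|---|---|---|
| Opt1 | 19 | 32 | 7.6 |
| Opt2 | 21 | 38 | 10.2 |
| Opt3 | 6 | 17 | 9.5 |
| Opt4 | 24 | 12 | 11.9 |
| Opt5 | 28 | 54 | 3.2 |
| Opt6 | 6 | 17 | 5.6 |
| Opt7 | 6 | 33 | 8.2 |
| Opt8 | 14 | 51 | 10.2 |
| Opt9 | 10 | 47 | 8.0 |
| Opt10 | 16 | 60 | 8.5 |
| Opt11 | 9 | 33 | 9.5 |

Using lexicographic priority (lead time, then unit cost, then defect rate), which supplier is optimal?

Opt6

First minimize lead time: best is 6, kept {Opt3, Opt6, Opt7}.
Then minimize unit cost: best is 17, kept {Opt3, Opt6}.
Then minimize defect rate: best is 5.6, kept {Opt6}.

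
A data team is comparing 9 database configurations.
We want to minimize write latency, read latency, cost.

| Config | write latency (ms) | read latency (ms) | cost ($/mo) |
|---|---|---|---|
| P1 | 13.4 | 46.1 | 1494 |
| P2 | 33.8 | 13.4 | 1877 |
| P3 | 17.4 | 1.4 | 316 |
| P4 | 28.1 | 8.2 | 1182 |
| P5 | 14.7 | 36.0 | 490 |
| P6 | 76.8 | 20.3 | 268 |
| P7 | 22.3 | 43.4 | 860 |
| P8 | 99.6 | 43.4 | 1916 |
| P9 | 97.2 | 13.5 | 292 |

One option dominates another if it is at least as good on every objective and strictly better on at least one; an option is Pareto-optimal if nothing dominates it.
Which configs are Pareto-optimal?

P1: not dominated (best write latency).
P2: dominated by P3 (write latency 17.4≤33.8, read latency 1.4≤13.4, cost 316≤1877).
P3: not dominated (best read latency).
P4: dominated by P3 (write latency 17.4≤28.1, read latency 1.4≤8.2, cost 316≤1182).
P5: not dominated.
P6: not dominated (best cost).
P7: dominated by P3 (write latency 17.4≤22.3, read latency 1.4≤43.4, cost 316≤860).
P8: dominated by P2 (write latency 33.8≤99.6, read latency 13.4≤43.4, cost 1877≤1916).
P9: not dominated.

P1, P3, P5, P6, P9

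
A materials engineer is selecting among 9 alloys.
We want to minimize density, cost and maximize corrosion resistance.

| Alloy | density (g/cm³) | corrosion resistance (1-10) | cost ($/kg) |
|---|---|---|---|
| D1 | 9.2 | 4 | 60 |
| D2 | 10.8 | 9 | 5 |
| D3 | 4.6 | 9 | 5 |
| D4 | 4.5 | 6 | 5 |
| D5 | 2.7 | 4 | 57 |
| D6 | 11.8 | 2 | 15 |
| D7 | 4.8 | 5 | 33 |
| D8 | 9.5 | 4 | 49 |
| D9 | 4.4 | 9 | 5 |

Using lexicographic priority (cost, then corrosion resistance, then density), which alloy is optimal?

D9

First minimize cost: best is 5, kept {D2, D3, D4, D9}.
Then maximize corrosion resistance: best is 9, kept {D2, D3, D9}.
Then minimize density: best is 4.4, kept {D9}.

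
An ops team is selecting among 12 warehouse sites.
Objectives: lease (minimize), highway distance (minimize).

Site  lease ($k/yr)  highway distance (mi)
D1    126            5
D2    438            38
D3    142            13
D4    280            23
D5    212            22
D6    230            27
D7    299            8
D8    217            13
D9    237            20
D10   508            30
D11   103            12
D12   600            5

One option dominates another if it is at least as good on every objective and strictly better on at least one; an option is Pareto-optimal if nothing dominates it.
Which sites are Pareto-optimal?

D1: not dominated.
D2: dominated by D1 (lease 126≤438, highway distance 5≤38).
D3: dominated by D1 (lease 126≤142, highway distance 5≤13).
D4: dominated by D1 (lease 126≤280, highway distance 5≤23).
D5: dominated by D1 (lease 126≤212, highway distance 5≤22).
D6: dominated by D1 (lease 126≤230, highway distance 5≤27).
D7: dominated by D1 (lease 126≤299, highway distance 5≤8).
D8: dominated by D1 (lease 126≤217, highway distance 5≤13).
D9: dominated by D1 (lease 126≤237, highway distance 5≤20).
D10: dominated by D1 (lease 126≤508, highway distance 5≤30).
D11: not dominated (best lease).
D12: dominated by D1 (lease 126≤600, highway distance 5≤5).

D1, D11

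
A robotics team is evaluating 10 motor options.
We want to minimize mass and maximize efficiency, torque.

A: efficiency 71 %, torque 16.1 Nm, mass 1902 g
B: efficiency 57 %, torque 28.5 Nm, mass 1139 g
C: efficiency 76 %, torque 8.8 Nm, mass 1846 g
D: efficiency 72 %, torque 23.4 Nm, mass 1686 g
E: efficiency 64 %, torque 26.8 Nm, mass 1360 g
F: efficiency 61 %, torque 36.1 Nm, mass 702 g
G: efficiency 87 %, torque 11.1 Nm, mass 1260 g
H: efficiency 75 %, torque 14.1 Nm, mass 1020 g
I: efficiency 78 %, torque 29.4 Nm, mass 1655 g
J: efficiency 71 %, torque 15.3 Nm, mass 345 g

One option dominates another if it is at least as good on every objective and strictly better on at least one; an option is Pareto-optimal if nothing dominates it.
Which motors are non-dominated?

A: dominated by D (efficiency 72≥71, torque 23.4≥16.1, mass 1686≤1902).
B: dominated by F (efficiency 61≥57, torque 36.1≥28.5, mass 702≤1139).
C: dominated by G (efficiency 87≥76, torque 11.1≥8.8, mass 1260≤1846).
D: dominated by I (efficiency 78≥72, torque 29.4≥23.4, mass 1655≤1686).
E: not dominated.
F: not dominated (best torque).
G: not dominated (best efficiency).
H: not dominated.
I: not dominated.
J: not dominated (best mass).

E, F, G, H, I, J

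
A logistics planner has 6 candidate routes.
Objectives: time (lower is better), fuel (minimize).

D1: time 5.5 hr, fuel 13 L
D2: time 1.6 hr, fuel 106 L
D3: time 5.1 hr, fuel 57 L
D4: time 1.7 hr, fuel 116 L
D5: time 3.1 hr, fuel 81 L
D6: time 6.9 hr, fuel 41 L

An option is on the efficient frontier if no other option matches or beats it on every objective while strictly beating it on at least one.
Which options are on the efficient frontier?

D1, D2, D3, D5

D1: not dominated (best fuel).
D2: not dominated (best time).
D3: not dominated.
D4: dominated by D2 (time 1.6≤1.7, fuel 106≤116).
D5: not dominated.
D6: dominated by D1 (time 5.5≤6.9, fuel 13≤41).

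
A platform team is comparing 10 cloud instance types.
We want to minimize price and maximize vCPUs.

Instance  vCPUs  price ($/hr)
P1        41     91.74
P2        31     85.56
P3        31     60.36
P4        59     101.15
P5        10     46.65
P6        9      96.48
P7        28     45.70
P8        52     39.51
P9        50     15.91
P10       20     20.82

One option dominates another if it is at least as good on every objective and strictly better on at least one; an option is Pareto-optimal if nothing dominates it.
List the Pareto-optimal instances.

P1: dominated by P8 (vCPUs 52≥41, price 39.51≤91.74).
P2: dominated by P3 (vCPUs 31≥31, price 60.36≤85.56).
P3: dominated by P8 (vCPUs 52≥31, price 39.51≤60.36).
P4: not dominated (best vCPUs).
P5: dominated by P7 (vCPUs 28≥10, price 45.70≤46.65).
P6: dominated by P1 (vCPUs 41≥9, price 91.74≤96.48).
P7: dominated by P8 (vCPUs 52≥28, price 39.51≤45.70).
P8: not dominated.
P9: not dominated (best price).
P10: dominated by P9 (vCPUs 50≥20, price 15.91≤20.82).

P4, P8, P9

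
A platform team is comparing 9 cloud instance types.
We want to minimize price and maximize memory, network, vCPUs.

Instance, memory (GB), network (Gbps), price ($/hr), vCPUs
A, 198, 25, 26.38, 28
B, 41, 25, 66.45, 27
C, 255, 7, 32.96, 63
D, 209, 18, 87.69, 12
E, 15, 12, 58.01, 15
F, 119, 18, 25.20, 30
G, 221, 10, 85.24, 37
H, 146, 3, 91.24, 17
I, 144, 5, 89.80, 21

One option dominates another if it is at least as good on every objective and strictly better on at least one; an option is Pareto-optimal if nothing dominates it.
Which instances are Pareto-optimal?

A, C, D, F, G

A: not dominated.
B: dominated by A (memory 198≥41, network 25≥25, price 26.38≤66.45, vCPUs 28≥27).
C: not dominated (best memory).
D: not dominated.
E: dominated by A (memory 198≥15, network 25≥12, price 26.38≤58.01, vCPUs 28≥15).
F: not dominated (best price).
G: not dominated.
H: dominated by A (memory 198≥146, network 25≥3, price 26.38≤91.24, vCPUs 28≥17).
I: dominated by A (memory 198≥144, network 25≥5, price 26.38≤89.80, vCPUs 28≥21).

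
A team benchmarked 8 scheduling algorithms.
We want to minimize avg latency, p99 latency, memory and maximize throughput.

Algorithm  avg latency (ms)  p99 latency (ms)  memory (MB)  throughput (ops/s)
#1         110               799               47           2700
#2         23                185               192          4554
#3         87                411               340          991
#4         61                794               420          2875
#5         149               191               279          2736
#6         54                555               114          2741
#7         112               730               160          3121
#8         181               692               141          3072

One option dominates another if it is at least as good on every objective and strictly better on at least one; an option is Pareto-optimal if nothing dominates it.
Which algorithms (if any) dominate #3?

#2

#2: avg latency 23≤87, p99 latency 185≤411, memory 192≤340, throughput 4554≥991 — dominates #3.
Others (#1, #4, #5, #6, #7, #8) are each worse than #3 on at least one objective.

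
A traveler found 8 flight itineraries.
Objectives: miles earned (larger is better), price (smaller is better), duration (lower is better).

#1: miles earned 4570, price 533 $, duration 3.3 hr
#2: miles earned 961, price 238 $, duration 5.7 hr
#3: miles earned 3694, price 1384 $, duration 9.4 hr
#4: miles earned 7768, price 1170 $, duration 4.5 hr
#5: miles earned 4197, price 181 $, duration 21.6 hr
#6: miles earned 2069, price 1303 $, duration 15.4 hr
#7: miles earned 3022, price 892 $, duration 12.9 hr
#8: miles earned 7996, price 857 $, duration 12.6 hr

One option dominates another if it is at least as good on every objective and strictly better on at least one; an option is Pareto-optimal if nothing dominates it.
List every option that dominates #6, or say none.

#1, #4, #7, #8

#1: miles earned 4570≥2069, price 533≤1303, duration 3.3≤15.4 — dominates #6.
#4: miles earned 7768≥2069, price 1170≤1303, duration 4.5≤15.4 — dominates #6.
#7: miles earned 3022≥2069, price 892≤1303, duration 12.9≤15.4 — dominates #6.
#8: miles earned 7996≥2069, price 857≤1303, duration 12.6≤15.4 — dominates #6.
Others (#2, #3, #5) are each worse than #6 on at least one objective.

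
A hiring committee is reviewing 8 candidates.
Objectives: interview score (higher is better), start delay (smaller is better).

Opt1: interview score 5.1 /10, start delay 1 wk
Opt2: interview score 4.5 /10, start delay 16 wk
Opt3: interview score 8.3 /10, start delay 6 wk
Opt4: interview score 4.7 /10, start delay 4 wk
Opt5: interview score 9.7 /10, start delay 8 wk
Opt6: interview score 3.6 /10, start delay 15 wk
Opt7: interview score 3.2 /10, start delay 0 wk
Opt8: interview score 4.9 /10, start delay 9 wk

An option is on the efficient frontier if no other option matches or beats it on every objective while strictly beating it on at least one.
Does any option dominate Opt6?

Yes

Opt1 vs Opt6: interview score 5.1≥3.6, start delay 1≤15 — Opt1 is at least as good on every objective and strictly better on at least one, so Opt1 dominates Opt6.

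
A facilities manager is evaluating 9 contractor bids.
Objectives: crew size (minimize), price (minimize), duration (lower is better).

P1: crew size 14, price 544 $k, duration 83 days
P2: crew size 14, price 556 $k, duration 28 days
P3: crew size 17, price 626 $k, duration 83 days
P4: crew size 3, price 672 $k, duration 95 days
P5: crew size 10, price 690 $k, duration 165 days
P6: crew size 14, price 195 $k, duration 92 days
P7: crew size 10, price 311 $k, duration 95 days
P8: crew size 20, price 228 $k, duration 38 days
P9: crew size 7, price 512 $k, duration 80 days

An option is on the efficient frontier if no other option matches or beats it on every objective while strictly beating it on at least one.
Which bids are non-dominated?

P2, P4, P6, P7, P8, P9

P1: dominated by P9 (crew size 7≤14, price 512≤544, duration 80≤83).
P2: not dominated (best duration).
P3: dominated by P1 (crew size 14≤17, price 544≤626, duration 83≤83).
P4: not dominated (best crew size).
P5: dominated by P4 (crew size 3≤10, price 672≤690, duration 95≤165).
P6: not dominated (best price).
P7: not dominated.
P8: not dominated.
P9: not dominated.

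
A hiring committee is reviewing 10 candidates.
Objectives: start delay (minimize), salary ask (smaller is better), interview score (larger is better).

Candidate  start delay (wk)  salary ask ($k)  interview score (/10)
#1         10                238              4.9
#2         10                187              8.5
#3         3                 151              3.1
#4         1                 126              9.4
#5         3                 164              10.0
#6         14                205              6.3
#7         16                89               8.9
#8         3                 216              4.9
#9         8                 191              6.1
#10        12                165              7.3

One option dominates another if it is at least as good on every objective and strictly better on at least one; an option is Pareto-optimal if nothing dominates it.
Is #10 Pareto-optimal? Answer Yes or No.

No

#4 vs #10: start delay 1≤12, salary ask 126≤165, interview score 9.4≥7.3 — #4 is at least as good on every objective and strictly better on at least one, so #4 dominates #10.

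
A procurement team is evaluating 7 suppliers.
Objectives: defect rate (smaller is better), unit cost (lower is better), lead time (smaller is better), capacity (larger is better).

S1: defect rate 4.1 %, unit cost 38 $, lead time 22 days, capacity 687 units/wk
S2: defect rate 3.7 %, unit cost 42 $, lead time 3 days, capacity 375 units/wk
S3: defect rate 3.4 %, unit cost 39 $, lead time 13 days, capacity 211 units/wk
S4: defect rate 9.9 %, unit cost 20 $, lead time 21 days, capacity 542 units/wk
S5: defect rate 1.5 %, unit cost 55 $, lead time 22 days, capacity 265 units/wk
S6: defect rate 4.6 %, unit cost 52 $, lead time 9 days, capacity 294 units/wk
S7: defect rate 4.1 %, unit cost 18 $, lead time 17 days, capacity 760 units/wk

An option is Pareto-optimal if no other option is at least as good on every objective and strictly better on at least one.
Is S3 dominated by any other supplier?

No

S1: worse on defect rate (4.1 vs 3.4).
S2: worse on defect rate (3.7 vs 3.4).
S4: worse on defect rate (9.9 vs 3.4).
S5: worse on unit cost (55 vs 39).
S6: worse on defect rate (4.6 vs 3.4).
S7: worse on defect rate (4.1 vs 3.4).
No option is at least as good as S3 on every objective and strictly better on one.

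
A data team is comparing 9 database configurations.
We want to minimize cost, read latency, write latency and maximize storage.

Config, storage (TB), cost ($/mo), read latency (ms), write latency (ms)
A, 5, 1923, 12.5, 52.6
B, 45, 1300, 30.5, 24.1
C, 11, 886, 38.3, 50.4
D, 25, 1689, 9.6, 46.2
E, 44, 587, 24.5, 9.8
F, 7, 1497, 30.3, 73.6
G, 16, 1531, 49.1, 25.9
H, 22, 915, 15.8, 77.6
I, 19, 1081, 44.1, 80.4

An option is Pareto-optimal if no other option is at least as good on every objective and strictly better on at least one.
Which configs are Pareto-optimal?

B, D, E, H

A: dominated by D (storage 25≥5, cost 1689≤1923, read latency 9.6≤12.5, write latency 46.2≤52.6).
B: not dominated (best storage).
C: dominated by E (storage 44≥11, cost 587≤886, read latency 24.5≤38.3, write latency 9.8≤50.4).
D: not dominated (best read latency).
E: not dominated (best cost).
F: dominated by E (storage 44≥7, cost 587≤1497, read latency 24.5≤30.3, write latency 9.8≤73.6).
G: dominated by B (storage 45≥16, cost 1300≤1531, read latency 30.5≤49.1, write latency 24.1≤25.9).
H: not dominated.
I: dominated by E (storage 44≥19, cost 587≤1081, read latency 24.5≤44.1, write latency 9.8≤80.4).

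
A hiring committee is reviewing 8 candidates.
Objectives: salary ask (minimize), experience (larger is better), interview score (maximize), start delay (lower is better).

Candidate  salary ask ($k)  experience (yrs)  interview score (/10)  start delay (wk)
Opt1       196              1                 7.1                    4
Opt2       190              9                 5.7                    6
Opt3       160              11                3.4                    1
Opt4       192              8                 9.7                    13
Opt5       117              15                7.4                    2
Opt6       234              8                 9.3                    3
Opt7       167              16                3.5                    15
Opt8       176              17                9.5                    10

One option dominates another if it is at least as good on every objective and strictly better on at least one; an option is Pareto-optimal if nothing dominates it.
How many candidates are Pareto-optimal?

Opt1: dominated by Opt5 (salary ask 117≤196, experience 15≥1, interview score 7.4≥7.1, start delay 2≤4).
Opt2: dominated by Opt5 (salary ask 117≤190, experience 15≥9, interview score 7.4≥5.7, start delay 2≤6).
Opt3: not dominated (best start delay).
Opt4: not dominated (best interview score).
Opt5: not dominated (best salary ask).
Opt6: not dominated.
Opt7: not dominated.
Opt8: not dominated (best experience).
Pareto-optimal: Opt3, Opt4, Opt5, Opt6, Opt7, Opt8 → 6.

6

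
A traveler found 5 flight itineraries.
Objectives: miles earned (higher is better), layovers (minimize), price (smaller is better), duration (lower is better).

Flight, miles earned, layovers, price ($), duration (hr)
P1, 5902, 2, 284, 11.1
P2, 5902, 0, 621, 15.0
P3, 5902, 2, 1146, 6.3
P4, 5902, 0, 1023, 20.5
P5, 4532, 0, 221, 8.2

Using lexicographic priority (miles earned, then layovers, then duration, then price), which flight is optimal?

First maximize miles earned: best is 5902, kept {P1, P2, P3, P4}.
Then minimize layovers: best is 0, kept {P2, P4}.
Then minimize duration: best is 15.0, kept {P2}.

P2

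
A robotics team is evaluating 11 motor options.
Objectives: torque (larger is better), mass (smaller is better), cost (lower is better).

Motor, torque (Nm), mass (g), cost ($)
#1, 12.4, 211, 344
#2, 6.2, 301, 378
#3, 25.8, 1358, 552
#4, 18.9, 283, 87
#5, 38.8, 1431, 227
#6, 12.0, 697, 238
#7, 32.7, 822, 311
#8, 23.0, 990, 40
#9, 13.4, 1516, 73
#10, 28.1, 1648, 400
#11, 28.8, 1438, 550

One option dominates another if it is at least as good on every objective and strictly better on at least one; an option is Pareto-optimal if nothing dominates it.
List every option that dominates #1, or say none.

none

#2: worse on torque (6.2 vs 12.4).
#3: worse on mass (1358 vs 211).
#4: worse on mass (283 vs 211).
#5: worse on mass (1431 vs 211).
#6: worse on torque (12.0 vs 12.4).
#7: worse on mass (822 vs 211).
#8: worse on mass (990 vs 211).
#9: worse on mass (1516 vs 211).
#10: worse on mass (1648 vs 211).
#11: worse on mass (1438 vs 211).
No option dominates #1.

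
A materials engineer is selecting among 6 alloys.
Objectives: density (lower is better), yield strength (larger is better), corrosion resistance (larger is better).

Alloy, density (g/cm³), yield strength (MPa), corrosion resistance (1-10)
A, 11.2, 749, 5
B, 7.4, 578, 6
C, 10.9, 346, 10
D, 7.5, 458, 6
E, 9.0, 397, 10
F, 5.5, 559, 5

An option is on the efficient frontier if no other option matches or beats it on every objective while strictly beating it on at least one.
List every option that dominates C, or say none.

E: density 9.0≤10.9, yield strength 397≥346, corrosion resistance 10≥10 — dominates C.
Others (A, B, D, F) are each worse than C on at least one objective.

E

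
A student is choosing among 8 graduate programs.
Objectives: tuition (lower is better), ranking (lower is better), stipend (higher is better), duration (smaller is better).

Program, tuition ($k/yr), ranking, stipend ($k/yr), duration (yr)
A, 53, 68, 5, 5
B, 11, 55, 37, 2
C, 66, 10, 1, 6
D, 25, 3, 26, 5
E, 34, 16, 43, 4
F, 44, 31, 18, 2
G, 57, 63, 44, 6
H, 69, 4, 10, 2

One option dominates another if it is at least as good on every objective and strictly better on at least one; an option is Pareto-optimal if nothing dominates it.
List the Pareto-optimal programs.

B, D, E, F, G, H

A: dominated by B (tuition 11≤53, ranking 55≤68, stipend 37≥5, duration 2≤5).
B: not dominated (best tuition).
C: dominated by D (tuition 25≤66, ranking 3≤10, stipend 26≥1, duration 5≤6).
D: not dominated (best ranking).
E: not dominated.
F: not dominated.
G: not dominated (best stipend).
H: not dominated.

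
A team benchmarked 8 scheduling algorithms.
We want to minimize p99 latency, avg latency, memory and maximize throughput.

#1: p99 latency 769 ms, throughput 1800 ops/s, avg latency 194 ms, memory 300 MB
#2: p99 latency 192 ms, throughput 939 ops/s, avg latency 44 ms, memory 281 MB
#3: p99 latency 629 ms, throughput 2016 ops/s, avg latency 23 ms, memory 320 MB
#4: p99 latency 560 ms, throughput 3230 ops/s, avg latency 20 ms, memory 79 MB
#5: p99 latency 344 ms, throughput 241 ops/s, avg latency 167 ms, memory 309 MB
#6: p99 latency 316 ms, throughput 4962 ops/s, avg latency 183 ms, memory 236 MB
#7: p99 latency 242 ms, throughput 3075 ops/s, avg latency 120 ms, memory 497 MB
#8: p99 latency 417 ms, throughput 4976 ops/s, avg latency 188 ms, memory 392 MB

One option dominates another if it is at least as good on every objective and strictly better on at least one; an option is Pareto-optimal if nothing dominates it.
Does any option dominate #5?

Yes

#2 vs #5: p99 latency 192≤344, throughput 939≥241, avg latency 44≤167, memory 281≤309 — #2 is at least as good on every objective and strictly better on at least one, so #2 dominates #5.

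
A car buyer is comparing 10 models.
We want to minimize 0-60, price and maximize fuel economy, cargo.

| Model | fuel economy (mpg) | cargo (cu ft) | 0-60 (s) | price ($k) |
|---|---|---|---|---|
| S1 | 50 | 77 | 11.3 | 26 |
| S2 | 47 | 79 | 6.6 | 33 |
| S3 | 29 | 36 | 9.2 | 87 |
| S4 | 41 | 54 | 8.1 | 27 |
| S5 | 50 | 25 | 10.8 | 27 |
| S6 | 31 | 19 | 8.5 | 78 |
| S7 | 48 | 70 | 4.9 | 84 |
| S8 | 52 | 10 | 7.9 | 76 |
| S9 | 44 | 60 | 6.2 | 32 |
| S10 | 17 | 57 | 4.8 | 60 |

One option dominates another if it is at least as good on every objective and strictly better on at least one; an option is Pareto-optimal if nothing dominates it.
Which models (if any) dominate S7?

S1: worse on 0-60 (11.3 vs 4.9).
S2: worse on fuel economy (47 vs 48).
S3: worse on fuel economy (29 vs 48).
S4: worse on fuel economy (41 vs 48).
S5: worse on cargo (25 vs 70).
S6: worse on fuel economy (31 vs 48).
S8: worse on cargo (10 vs 70).
S9: worse on fuel economy (44 vs 48).
S10: worse on fuel economy (17 vs 48).
No option dominates S7.

none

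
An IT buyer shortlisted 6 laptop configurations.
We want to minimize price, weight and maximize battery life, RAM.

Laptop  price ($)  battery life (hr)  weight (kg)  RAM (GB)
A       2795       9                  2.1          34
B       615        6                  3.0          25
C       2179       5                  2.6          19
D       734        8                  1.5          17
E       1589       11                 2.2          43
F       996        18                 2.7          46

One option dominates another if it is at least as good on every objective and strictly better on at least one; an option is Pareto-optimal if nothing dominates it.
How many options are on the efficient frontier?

A: not dominated.
B: not dominated (best price).
C: dominated by E (price 1589≤2179, battery life 11≥5, weight 2.2≤2.6, RAM 43≥19).
D: not dominated (best weight).
E: not dominated.
F: not dominated (best battery life).
Pareto-optimal: A, B, D, E, F → 5.

5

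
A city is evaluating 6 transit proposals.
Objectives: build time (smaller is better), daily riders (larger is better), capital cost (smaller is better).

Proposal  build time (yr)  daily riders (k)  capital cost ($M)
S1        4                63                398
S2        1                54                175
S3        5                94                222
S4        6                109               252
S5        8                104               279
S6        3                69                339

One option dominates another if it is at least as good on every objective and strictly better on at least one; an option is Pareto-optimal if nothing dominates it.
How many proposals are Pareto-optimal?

S1: dominated by S6 (build time 3≤4, daily riders 69≥63, capital cost 339≤398).
S2: not dominated (best build time).
S3: not dominated.
S4: not dominated (best daily riders).
S5: dominated by S4 (build time 6≤8, daily riders 109≥104, capital cost 252≤279).
S6: not dominated.
Pareto-optimal: S2, S3, S4, S6 → 4.

4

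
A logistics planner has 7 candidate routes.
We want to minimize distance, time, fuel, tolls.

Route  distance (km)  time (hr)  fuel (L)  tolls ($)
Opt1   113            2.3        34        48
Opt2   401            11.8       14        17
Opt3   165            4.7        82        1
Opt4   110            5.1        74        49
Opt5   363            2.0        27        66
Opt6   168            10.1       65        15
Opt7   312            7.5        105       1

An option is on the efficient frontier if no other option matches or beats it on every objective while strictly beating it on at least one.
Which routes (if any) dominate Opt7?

Opt3

Opt3: distance 165≤312, time 4.7≤7.5, fuel 82≤105, tolls 1≤1 — dominates Opt7.
Others (Opt1, Opt2, Opt4, Opt5, Opt6) are each worse than Opt7 on at least one objective.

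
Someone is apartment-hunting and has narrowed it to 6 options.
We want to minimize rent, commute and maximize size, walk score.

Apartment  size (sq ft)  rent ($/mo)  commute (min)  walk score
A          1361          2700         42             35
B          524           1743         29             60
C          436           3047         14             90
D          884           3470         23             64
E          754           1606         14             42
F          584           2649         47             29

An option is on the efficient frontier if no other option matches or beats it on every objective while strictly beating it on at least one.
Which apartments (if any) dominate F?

E

E: size 754≥584, rent 1606≤2649, commute 14≤47, walk score 42≥29 — dominates F.
Others (A, B, C, D) are each worse than F on at least one objective.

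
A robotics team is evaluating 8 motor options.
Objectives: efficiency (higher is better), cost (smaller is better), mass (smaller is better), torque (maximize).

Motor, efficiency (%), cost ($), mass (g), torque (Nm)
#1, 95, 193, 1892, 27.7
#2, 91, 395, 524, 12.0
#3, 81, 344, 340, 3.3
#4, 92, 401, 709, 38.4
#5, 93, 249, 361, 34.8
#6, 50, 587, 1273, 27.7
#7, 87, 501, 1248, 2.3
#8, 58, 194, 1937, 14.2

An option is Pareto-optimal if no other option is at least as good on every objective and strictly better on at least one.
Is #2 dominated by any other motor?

Yes

#5 vs #2: efficiency 93≥91, cost 249≤395, mass 361≤524, torque 34.8≥12.0 — #5 is at least as good on every objective and strictly better on at least one, so #5 dominates #2.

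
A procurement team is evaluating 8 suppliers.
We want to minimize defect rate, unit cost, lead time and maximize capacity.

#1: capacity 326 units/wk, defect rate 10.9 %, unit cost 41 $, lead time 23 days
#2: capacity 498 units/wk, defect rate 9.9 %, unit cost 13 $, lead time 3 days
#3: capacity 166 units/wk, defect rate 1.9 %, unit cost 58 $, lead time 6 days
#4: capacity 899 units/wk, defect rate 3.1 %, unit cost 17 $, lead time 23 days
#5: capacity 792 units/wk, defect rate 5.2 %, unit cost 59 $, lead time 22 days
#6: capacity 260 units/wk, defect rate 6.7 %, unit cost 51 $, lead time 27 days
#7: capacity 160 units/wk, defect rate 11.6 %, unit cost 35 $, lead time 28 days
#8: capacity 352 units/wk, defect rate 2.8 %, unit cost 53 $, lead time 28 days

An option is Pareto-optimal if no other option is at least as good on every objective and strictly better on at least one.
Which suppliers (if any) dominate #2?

none

#1: worse on capacity (326 vs 498).
#3: worse on capacity (166 vs 498).
#4: worse on unit cost (17 vs 13).
#5: worse on unit cost (59 vs 13).
#6: worse on capacity (260 vs 498).
#7: worse on capacity (160 vs 498).
#8: worse on capacity (352 vs 498).
No option dominates #2.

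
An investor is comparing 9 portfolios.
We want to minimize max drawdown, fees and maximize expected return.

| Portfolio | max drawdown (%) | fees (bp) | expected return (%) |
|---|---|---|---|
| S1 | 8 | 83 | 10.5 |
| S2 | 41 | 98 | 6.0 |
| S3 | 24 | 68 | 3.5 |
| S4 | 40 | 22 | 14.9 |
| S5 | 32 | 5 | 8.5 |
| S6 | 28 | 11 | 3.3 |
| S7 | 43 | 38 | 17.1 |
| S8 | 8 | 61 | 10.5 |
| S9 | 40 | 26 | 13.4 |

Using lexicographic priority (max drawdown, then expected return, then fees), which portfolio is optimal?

First minimize max drawdown: best is 8, kept {S1, S8}.
Then maximize expected return: best is 10.5, kept {S1, S8}.
Then minimize fees: best is 61, kept {S8}.

S8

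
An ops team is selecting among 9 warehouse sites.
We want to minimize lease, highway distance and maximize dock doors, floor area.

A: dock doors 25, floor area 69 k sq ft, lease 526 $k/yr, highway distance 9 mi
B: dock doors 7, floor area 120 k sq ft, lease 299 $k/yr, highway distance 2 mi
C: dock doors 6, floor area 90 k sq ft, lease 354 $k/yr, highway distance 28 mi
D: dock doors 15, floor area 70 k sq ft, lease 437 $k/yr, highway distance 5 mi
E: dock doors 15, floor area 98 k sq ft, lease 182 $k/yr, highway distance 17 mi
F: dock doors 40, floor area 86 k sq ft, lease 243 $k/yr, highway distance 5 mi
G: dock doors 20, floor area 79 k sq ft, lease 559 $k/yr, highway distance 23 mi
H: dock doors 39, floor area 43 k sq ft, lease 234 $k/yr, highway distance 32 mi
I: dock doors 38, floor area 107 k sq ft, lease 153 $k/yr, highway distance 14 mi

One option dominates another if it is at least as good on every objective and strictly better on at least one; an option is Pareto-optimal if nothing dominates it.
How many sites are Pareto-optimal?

4

A: dominated by F (dock doors 40≥25, floor area 86≥69, lease 243≤526, highway distance 5≤9).
B: not dominated (best floor area).
C: dominated by B (dock doors 7≥6, floor area 120≥90, lease 299≤354, highway distance 2≤28).
D: dominated by F (dock doors 40≥15, floor area 86≥70, lease 243≤437, highway distance 5≤5).
E: dominated by I (dock doors 38≥15, floor area 107≥98, lease 153≤182, highway distance 14≤17).
F: not dominated (best dock doors).
G: dominated by F (dock doors 40≥20, floor area 86≥79, lease 243≤559, highway distance 5≤23).
H: not dominated.
I: not dominated (best lease).
Pareto-optimal: B, F, H, I → 4.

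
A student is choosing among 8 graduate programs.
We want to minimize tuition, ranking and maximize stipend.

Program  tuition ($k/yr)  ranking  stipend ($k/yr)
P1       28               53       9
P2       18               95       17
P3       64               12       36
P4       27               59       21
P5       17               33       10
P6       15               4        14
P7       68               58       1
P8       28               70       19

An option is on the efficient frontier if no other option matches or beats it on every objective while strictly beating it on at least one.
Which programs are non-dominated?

P1: dominated by P5 (tuition 17≤28, ranking 33≤53, stipend 10≥9).
P2: not dominated.
P3: not dominated (best stipend).
P4: not dominated.
P5: dominated by P6 (tuition 15≤17, ranking 4≤33, stipend 14≥10).
P6: not dominated (best tuition).
P7: dominated by P1 (tuition 28≤68, ranking 53≤58, stipend 9≥1).
P8: dominated by P4 (tuition 27≤28, ranking 59≤70, stipend 21≥19).

P2, P3, P4, P6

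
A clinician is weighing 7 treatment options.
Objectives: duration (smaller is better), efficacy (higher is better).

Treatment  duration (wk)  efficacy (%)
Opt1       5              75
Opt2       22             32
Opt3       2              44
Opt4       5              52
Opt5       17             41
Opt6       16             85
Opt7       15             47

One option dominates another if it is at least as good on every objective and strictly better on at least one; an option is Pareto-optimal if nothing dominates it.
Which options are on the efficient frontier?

Opt1: not dominated.
Opt2: dominated by Opt1 (duration 5≤22, efficacy 75≥32).
Opt3: not dominated (best duration).
Opt4: dominated by Opt1 (duration 5≤5, efficacy 75≥52).
Opt5: dominated by Opt1 (duration 5≤17, efficacy 75≥41).
Opt6: not dominated (best efficacy).
Opt7: dominated by Opt1 (duration 5≤15, efficacy 75≥47).

Opt1, Opt3, Opt6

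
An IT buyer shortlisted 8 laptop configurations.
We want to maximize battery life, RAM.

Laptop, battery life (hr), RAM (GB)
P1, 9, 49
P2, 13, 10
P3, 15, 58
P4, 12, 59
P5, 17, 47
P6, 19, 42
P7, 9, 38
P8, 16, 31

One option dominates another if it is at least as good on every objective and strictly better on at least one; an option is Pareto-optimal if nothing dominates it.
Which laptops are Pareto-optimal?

P1: dominated by P3 (battery life 15≥9, RAM 58≥49).
P2: dominated by P3 (battery life 15≥13, RAM 58≥10).
P3: not dominated.
P4: not dominated (best RAM).
P5: not dominated.
P6: not dominated (best battery life).
P7: dominated by P1 (battery life 9≥9, RAM 49≥38).
P8: dominated by P5 (battery life 17≥16, RAM 47≥31).

P3, P4, P5, P6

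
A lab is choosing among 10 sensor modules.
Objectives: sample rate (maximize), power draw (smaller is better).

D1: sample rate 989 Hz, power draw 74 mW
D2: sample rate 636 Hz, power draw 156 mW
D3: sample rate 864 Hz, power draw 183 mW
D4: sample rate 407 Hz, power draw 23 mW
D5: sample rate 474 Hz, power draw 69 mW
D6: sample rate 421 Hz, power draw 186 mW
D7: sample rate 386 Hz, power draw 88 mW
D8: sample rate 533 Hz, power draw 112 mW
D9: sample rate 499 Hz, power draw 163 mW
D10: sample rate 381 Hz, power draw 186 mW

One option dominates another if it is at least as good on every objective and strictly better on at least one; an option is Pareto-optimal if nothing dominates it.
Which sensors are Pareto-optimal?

D1, D4, D5

D1: not dominated (best sample rate).
D2: dominated by D1 (sample rate 989≥636, power draw 74≤156).
D3: dominated by D1 (sample rate 989≥864, power draw 74≤183).
D4: not dominated (best power draw).
D5: not dominated.
D6: dominated by D1 (sample rate 989≥421, power draw 74≤186).
D7: dominated by D1 (sample rate 989≥386, power draw 74≤88).
D8: dominated by D1 (sample rate 989≥533, power draw 74≤112).
D9: dominated by D1 (sample rate 989≥499, power draw 74≤163).
D10: dominated by D1 (sample rate 989≥381, power draw 74≤186).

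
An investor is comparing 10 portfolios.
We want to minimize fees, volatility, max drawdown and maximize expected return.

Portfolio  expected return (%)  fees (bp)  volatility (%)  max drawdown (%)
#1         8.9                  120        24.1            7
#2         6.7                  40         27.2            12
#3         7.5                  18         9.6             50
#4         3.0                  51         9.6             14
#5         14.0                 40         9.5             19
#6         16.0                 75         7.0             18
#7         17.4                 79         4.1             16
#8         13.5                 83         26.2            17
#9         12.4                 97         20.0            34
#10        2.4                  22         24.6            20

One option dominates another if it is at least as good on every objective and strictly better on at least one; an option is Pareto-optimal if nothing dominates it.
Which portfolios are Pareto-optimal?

#1, #2, #3, #4, #5, #6, #7, #10

#1: not dominated (best max drawdown).
#2: not dominated.
#3: not dominated (best fees).
#4: not dominated.
#5: not dominated.
#6: not dominated.
#7: not dominated (best expected return).
#8: dominated by #7 (expected return 17.4≥13.5, fees 79≤83, volatility 4.1≤26.2, max drawdown 16≤17).
#9: dominated by #5 (expected return 14.0≥12.4, fees 40≤97, volatility 9.5≤20.0, max drawdown 19≤34).
#10: not dominated.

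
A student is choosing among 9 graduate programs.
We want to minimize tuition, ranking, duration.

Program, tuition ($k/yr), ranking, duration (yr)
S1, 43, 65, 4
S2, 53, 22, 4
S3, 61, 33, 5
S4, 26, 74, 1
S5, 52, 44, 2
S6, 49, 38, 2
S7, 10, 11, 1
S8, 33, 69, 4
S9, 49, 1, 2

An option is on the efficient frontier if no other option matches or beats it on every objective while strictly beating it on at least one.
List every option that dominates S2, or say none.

S7: tuition 10≤53, ranking 11≤22, duration 1≤4 — dominates S2.
S9: tuition 49≤53, ranking 1≤22, duration 2≤4 — dominates S2.
Others (S1, S3, S4, S5, S6, S8) are each worse than S2 on at least one objective.

S7, S9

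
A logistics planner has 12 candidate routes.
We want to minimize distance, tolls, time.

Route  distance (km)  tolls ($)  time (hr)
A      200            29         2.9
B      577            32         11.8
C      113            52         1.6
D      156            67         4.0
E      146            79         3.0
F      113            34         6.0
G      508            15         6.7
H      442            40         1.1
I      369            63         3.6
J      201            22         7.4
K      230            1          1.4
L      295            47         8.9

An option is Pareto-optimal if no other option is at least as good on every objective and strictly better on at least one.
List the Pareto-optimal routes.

A: not dominated.
B: dominated by A (distance 200≤577, tolls 29≤32, time 2.9≤11.8).
C: not dominated.
D: dominated by C (distance 113≤156, tolls 52≤67, time 1.6≤4.0).
E: dominated by C (distance 113≤146, tolls 52≤79, time 1.6≤3.0).
F: not dominated.
G: dominated by K (distance 230≤508, tolls 1≤15, time 1.4≤6.7).
H: not dominated (best time).
I: dominated by A (distance 200≤369, tolls 29≤63, time 2.9≤3.6).
J: not dominated.
K: not dominated (best tolls).
L: dominated by A (distance 200≤295, tolls 29≤47, time 2.9≤8.9).

A, C, F, H, J, K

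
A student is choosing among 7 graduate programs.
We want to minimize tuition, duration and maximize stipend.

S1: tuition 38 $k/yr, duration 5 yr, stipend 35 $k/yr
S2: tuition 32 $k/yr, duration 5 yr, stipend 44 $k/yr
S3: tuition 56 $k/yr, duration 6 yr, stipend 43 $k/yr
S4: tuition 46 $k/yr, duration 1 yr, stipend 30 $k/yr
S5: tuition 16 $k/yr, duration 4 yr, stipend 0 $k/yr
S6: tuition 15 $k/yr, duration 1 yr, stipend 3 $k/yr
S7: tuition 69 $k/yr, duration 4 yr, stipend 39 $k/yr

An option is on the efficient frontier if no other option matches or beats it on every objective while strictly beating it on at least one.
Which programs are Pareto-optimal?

S1: dominated by S2 (tuition 32≤38, duration 5≤5, stipend 44≥35).
S2: not dominated (best stipend).
S3: dominated by S2 (tuition 32≤56, duration 5≤6, stipend 44≥43).
S4: not dominated.
S5: dominated by S6 (tuition 15≤16, duration 1≤4, stipend 3≥0).
S6: not dominated (best tuition).
S7: not dominated.

S2, S4, S6, S7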